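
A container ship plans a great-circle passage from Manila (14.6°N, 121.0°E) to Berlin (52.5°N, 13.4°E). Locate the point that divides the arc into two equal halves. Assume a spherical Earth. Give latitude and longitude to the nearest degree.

From cos δ = sin φ₁ sin φ₂ + cos φ₁ cos φ₂ cos Δλ, the central angle is δ ≈ 1.549 rad (88.7°).
Interpolate at f = 1/2 with slerp weights a = sin((1−f)δ)/sin δ ≈ 0.700, b = sin(fδ)/sin δ ≈ 0.700.
p = a·p₁ + b·p₂ ≈ (0.066, 0.679, 0.731); φ = arcsin(p_z) ≈ 46.99°, λ = atan2(p_y, p_x) ≈ 84.48°.

≈ (47°N, 84°E)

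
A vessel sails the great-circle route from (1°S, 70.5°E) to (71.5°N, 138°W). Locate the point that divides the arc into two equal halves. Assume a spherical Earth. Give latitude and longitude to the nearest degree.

≈ (52°N, 82°E)

Convert each endpoint to a unit vector on the sphere (x = cos φ cos λ, y = cos φ sin λ, z = sin φ).
The central angle between the endpoints is δ = arccos(p₁·p₂) ≈ 1.871 rad (107.2°).
Interpolate at f = 1/2 with slerp weights a = sin((1−f)δ)/sin δ ≈ 0.842, b = sin(fδ)/sin δ ≈ 0.842.
p = a·p₁ + b·p₂ ≈ (0.083, 0.615, 0.784); φ = arcsin(p_z) ≈ 51.64°, λ = atan2(p_y, p_x) ≈ 82.36°.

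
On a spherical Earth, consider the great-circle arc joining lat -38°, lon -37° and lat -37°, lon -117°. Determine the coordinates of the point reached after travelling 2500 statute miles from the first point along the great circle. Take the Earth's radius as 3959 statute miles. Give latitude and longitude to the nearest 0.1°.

The haversine formula gives a central angle δ ≈ 1.070 rad (61.3°) between the endpoints. The total great-circle distance is δ·R ≈ 1.070 × 3959 ≈ 4238 mi, so the target fraction is f = 2500/4238 ≈ 0.590.
Interpolate at f ≈ 0.590 with slerp weights a = sin((1−f)δ)/sin δ ≈ 0.484, b = sin(fδ)/sin δ ≈ 0.673.
p = a·p₁ + b·p₂ ≈ (0.061, -0.708, -0.703); φ = arcsin(p_z) ≈ -44.68°, λ = atan2(p_y, p_x) ≈ -85.09°.

≈ lat -44.7°, lon -85.1°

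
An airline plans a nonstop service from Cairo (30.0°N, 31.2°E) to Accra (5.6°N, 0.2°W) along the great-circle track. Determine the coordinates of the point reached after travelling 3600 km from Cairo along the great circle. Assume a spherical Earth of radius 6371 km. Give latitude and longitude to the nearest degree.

≈ 10°N, 4°E

Convert each endpoint to a unit vector on the sphere (x = cos φ cos λ, y = cos φ sin λ, z = sin φ).
The central angle between the endpoints is δ = arccos(p₁·p₂) ≈ 0.669 rad (38.3°). The total great-circle distance is δ·R ≈ 0.669 × 6371 ≈ 4262 km, so the target fraction is f = 3600/4262 ≈ 0.845.
Interpolate at f ≈ 0.845 with slerp weights a = sin((1−f)δ)/sin δ ≈ 0.167, b = sin(fδ)/sin δ ≈ 0.863.
p = a·p₁ + b·p₂ ≈ (0.983, 0.072, 0.168); φ = arcsin(p_z) ≈ 9.66°, λ = atan2(p_y, p_x) ≈ 4.19°.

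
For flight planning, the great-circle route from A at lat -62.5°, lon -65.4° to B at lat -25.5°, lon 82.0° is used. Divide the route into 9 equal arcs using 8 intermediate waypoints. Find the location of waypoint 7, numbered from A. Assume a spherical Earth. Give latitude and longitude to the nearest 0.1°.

≈ lat -44.3°, lon 75.3°

Write both endpoints as unit vectors p₁, p₂ with components (cos φ cos λ, cos φ sin λ, sin φ).
The central angle between the endpoints is δ = arccos(p₁·p₂) ≈ 1.540 rad (88.2°).
Interpolate at f = 7/9 with slerp weights a = sin((1−f)δ)/sin δ ≈ 0.336, b = sin(fδ)/sin δ ≈ 0.932.
p = a·p₁ + b·p₂ ≈ (0.182, 0.692, -0.699); φ = arcsin(p_z) ≈ -44.34°, λ = atan2(p_y, p_x) ≈ 75.29°.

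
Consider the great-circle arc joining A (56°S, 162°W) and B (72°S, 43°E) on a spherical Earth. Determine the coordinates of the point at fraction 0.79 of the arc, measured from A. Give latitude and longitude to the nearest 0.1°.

≈ (81.5°S, 65.6°E)

Write both endpoints as unit vectors p₁, p₂ with components (cos φ cos λ, cos φ sin λ, sin φ).
The central angle between the endpoints is δ = arccos(p₁·p₂) ≈ 0.887 rad (50.8°).
Interpolate at f = 0.79 with slerp weights a = sin((1−f)δ)/sin δ ≈ 0.239, b = sin(fδ)/sin δ ≈ 0.832.
p = a·p₁ + b·p₂ ≈ (0.061, 0.134, -0.989); φ = arcsin(p_z) ≈ -81.53°, λ = atan2(p_y, p_x) ≈ 65.55°.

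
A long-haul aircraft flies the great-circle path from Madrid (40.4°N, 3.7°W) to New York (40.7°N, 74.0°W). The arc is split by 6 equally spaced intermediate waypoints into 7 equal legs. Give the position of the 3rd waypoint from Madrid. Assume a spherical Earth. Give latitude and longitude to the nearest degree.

Write both endpoints as unit vectors p₁, p₂ with components (cos φ cos λ, cos φ sin λ, sin φ).
The central angle between the endpoints is δ = arccos(p₁·p₂) ≈ 0.906 rad (51.9°).
Interpolate at f = 3/7 with slerp weights a = sin((1−f)δ)/sin δ ≈ 0.629, b = sin(fδ)/sin δ ≈ 0.481.
p = a·p₁ + b·p₂ ≈ (0.578, -0.381, 0.721); φ = arcsin(p_z) ≈ 46.15°, λ = atan2(p_y, p_x) ≈ -33.41°.

≈ (46°N, 33°W)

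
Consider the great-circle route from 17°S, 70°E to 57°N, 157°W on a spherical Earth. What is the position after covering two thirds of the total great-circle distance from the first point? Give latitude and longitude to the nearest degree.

The haversine formula gives a central angle δ ≈ 2.215 rad (126.9°) between the endpoints.
Interpolate at f = 2/3 with slerp weights a = sin((1−f)δ)/sin δ ≈ 0.842, b = sin(fδ)/sin δ ≈ 1.245.
p = a·p₁ + b·p₂ ≈ (-0.349, 0.491, 0.798); φ = arcsin(p_z) ≈ 52.94°, λ = atan2(p_y, p_x) ≈ 125.38°.

≈ 53°N, 125°E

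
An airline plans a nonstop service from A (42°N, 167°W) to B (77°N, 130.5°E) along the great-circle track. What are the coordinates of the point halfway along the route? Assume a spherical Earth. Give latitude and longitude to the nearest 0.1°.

From cos δ = sin φ₁ sin φ₂ + cos φ₁ cos φ₂ cos Δλ, the central angle is δ ≈ 0.754 rad (43.2°).
Interpolate at f = 1/2 with slerp weights a = sin((1−f)δ)/sin δ ≈ 0.538, b = sin(fδ)/sin δ ≈ 0.538.
p = a·p₁ + b·p₂ ≈ (-0.468, 0.002, 0.884); φ = arcsin(p_z) ≈ 62.10°, λ = atan2(p_y, p_x) ≈ 179.74°.

≈ (62.1°N, 179.7°E)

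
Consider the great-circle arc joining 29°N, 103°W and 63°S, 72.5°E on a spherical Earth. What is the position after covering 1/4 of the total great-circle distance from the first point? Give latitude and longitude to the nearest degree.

≈ 7°S, 101°W

The haversine formula gives a central angle δ ≈ 2.546 rad (145.9°) between the endpoints.
Interpolate at f = 1/4 with slerp weights a = sin((1−f)δ)/sin δ ≈ 1.681, b = sin(fδ)/sin δ ≈ 1.060.
p = a·p₁ + b·p₂ ≈ (-0.186, -0.974, -0.129); φ = arcsin(p_z) ≈ -7.41°, λ = atan2(p_y, p_x) ≈ -100.82°.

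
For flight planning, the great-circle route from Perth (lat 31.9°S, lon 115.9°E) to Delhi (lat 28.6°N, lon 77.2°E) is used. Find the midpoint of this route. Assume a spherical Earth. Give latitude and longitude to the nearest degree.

≈ lat 2°S, lon 96°E

From cos δ = sin φ₁ sin φ₂ + cos φ₁ cos φ₂ cos Δλ, the central angle is δ ≈ 1.236 rad (70.8°).
Interpolate at f = 1/2 with slerp weights a = sin((1−f)δ)/sin δ ≈ 0.613, b = sin(fδ)/sin δ ≈ 0.613.
p = a·p₁ + b·p₂ ≈ (-0.108, 0.994, -0.031); φ = arcsin(p_z) ≈ -1.75°, λ = atan2(p_y, p_x) ≈ 96.21°.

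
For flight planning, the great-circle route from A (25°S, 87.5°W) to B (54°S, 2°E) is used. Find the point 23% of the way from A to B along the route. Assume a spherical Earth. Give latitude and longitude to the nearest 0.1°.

Convert each endpoint to a unit vector on the sphere (x = cos φ cos λ, y = cos φ sin λ, z = sin φ).
The central angle between the endpoints is δ = arccos(p₁·p₂) ≈ 1.217 rad (69.7°).
Interpolate at f = 0.23 with slerp weights a = sin((1−f)δ)/sin δ ≈ 0.859, b = sin(fδ)/sin δ ≈ 0.294.
p = a·p₁ + b·p₂ ≈ (0.207, -0.772, -0.601); φ = arcsin(p_z) ≈ -36.96°, λ = atan2(p_y, p_x) ≈ -74.99°.

≈ (37.0°S, 75.0°W)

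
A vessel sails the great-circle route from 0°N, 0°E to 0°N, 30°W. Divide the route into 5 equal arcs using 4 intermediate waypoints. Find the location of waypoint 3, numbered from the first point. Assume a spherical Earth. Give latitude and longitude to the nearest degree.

The haversine formula gives a central angle δ ≈ 0.524 rad (30.0°) between the endpoints.
Interpolate at f = 3/5 with slerp weights a = sin((1−f)δ)/sin δ ≈ 0.416, b = sin(fδ)/sin δ ≈ 0.618.
p = a·p₁ + b·p₂ ≈ (0.951, -0.309, 0.000); φ = arcsin(p_z) ≈ 0.00°, λ = atan2(p_y, p_x) ≈ -18.00°.

≈ 0°N, 18°W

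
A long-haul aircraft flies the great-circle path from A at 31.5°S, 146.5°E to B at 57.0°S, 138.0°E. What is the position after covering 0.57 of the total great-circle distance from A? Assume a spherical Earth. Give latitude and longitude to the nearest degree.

≈ 46°S, 143°E

Convert each endpoint to a unit vector on the sphere (x = cos φ cos λ, y = cos φ sin λ, z = sin φ).
The central angle between the endpoints is δ = arccos(p₁·p₂) ≈ 0.457 rad (26.2°).
Interpolate at f = 0.57 with slerp weights a = sin((1−f)δ)/sin δ ≈ 0.442, b = sin(fδ)/sin δ ≈ 0.584.
p = a·p₁ + b·p₂ ≈ (-0.551, 0.421, -0.721); φ = arcsin(p_z) ≈ -46.11°, λ = atan2(p_y, p_x) ≈ 142.61°.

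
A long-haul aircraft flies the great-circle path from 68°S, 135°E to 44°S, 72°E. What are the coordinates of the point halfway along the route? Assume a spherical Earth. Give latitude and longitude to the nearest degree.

≈ 60°S, 93°E

Convert each endpoint to a unit vector on the sphere (x = cos φ cos λ, y = cos φ sin λ, z = sin φ).
The central angle between the endpoints is δ = arccos(p₁·p₂) ≈ 0.698 rad (40.0°).
Interpolate at f = 1/2 with slerp weights a = sin((1−f)δ)/sin δ ≈ 0.532, b = sin(fδ)/sin δ ≈ 0.532.
p = a·p₁ + b·p₂ ≈ (-0.023, 0.505, -0.863); φ = arcsin(p_z) ≈ -59.64°, λ = atan2(p_y, p_x) ≈ 92.57°.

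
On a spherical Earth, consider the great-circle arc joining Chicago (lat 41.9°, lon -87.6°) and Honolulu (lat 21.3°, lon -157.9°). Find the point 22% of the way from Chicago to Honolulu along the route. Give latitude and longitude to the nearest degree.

From cos δ = sin φ₁ sin φ₂ + cos φ₁ cos φ₂ cos Δλ, the central angle is δ ≈ 1.074 rad (61.6°).
Interpolate at f = 0.22 with slerp weights a = sin((1−f)δ)/sin δ ≈ 0.845, b = sin(fδ)/sin δ ≈ 0.266.
p = a·p₁ + b·p₂ ≈ (-0.204, -0.722, 0.661); φ = arcsin(p_z) ≈ 41.40°, λ = atan2(p_y, p_x) ≈ -105.74°.

≈ lat 41°, lon -106°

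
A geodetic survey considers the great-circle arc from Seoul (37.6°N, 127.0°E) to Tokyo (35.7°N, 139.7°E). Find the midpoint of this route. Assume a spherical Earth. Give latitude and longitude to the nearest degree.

Convert each endpoint to a unit vector on the sphere (x = cos φ cos λ, y = cos φ sin λ, z = sin φ).
The central angle between the endpoints is δ = arccos(p₁·p₂) ≈ 0.181 rad (10.4°).
Interpolate at f = 1/2 with slerp weights a = sin((1−f)δ)/sin δ ≈ 0.502, b = sin(fδ)/sin δ ≈ 0.502.
p = a·p₁ + b·p₂ ≈ (-0.550, 0.581, 0.599); φ = arcsin(p_z) ≈ 36.82°, λ = atan2(p_y, p_x) ≈ 133.43°.

≈ 37°N, 133°E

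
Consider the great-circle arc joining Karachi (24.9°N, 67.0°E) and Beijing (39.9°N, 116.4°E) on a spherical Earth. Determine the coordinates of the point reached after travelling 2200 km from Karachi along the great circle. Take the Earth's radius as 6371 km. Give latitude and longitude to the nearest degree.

≈ 34°N, 87°E

Write both endpoints as unit vectors p₁, p₂ with components (cos φ cos λ, cos φ sin λ, sin φ).
The central angle between the endpoints is δ = arccos(p₁·p₂) ≈ 0.763 rad (43.7°). The total great-circle distance is δ·R ≈ 0.763 × 6371 ≈ 4860 km, so the target fraction is f = 2200/4860 ≈ 0.453.
Interpolate at f ≈ 0.453 with slerp weights a = sin((1−f)δ)/sin δ ≈ 0.587, b = sin(fδ)/sin δ ≈ 0.490.
p = a·p₁ + b·p₂ ≈ (0.041, 0.827, 0.561); φ = arcsin(p_z) ≈ 34.15°, λ = atan2(p_y, p_x) ≈ 87.17°.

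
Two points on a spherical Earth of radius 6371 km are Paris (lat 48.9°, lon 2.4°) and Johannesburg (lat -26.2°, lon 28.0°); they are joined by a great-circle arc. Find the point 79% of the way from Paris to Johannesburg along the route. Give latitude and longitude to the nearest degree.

≈ lat -10°, lon 23°

Convert each endpoint to a unit vector on the sphere (x = cos φ cos λ, y = cos φ sin λ, z = sin φ).
The central angle between the endpoints is δ = arccos(p₁·p₂) ≈ 1.370 rad (78.5°).
Interpolate at f = 0.79 with slerp weights a = sin((1−f)δ)/sin δ ≈ 0.290, b = sin(fδ)/sin δ ≈ 0.901.
p = a·p₁ + b·p₂ ≈ (0.904, 0.388, -0.180); φ = arcsin(p_z) ≈ -10.35°, λ = atan2(p_y, p_x) ≈ 23.20°.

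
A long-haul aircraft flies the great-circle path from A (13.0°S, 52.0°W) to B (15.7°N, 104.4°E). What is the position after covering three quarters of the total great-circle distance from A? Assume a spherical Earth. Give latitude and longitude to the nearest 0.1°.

≈ (14.4°N, 63.7°E)

Write both endpoints as unit vectors p₁, p₂ with components (cos φ cos λ, cos φ sin λ, sin φ).
The central angle between the endpoints is δ = arccos(p₁·p₂) ≈ 2.740 rad (157.0°).
Interpolate at f = 3/4 with slerp weights a = sin((1−f)δ)/sin δ ≈ 1.619, b = sin(fδ)/sin δ ≈ 2.264.
p = a·p₁ + b·p₂ ≈ (0.429, 0.868, 0.249); φ = arcsin(p_z) ≈ 14.39°, λ = atan2(p_y, p_x) ≈ 63.72°.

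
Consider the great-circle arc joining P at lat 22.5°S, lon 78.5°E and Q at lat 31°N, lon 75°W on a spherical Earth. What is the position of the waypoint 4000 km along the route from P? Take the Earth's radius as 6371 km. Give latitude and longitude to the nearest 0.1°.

≈ lat 4.4°S, lon 46.4°E

Convert each endpoint to a unit vector on the sphere (x = cos φ cos λ, y = cos φ sin λ, z = sin φ).
The central angle between the endpoints is δ = arccos(p₁·p₂) ≈ 2.704 rad (154.9°). The total great-circle distance is δ·R ≈ 2.704 × 6371 ≈ 17228 km, so the target fraction is f = 4000/17228 ≈ 0.232.
Interpolate at f ≈ 0.232 with slerp weights a = sin((1−f)δ)/sin δ ≈ 2.065, b = sin(fδ)/sin δ ≈ 1.386.
p = a·p₁ + b·p₂ ≈ (0.688, 0.722, -0.076); φ = arcsin(p_z) ≈ -4.37°, λ = atan2(p_y, p_x) ≈ 46.37°.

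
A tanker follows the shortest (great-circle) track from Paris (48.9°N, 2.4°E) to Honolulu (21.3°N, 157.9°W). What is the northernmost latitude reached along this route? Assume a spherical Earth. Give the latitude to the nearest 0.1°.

The great circle lies in the plane with unit normal n̂ = (p₁ × p₂)/|p₁ × p₂|.
Here n̂_z ≈ -0.217; the vertex latitude is φ_max = arccos|n̂_z| ≈ 77.5°.
Check via Clairaut: cos φ_max = |cos φ₁| · sin C = cos(48.9°)·sin(19.2°) ≈ 0.217, again giving ≈ 77.5°.

≈ 77.5°N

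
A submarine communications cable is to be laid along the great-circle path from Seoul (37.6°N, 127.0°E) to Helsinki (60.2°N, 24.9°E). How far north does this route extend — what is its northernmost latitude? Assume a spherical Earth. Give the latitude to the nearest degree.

≈ 65°N

The great circle lies in the plane with unit normal n̂ = (p₁ × p₂)/|p₁ × p₂|.
Here n̂_z ≈ -0.430; the vertex latitude is φ_max = arccos|n̂_z| ≈ 64.5°.
Check via Clairaut: cos φ_max = |cos φ₁| · sin C = cos(37.6°)·sin(32.9°) ≈ 0.430, again giving ≈ 64.5°.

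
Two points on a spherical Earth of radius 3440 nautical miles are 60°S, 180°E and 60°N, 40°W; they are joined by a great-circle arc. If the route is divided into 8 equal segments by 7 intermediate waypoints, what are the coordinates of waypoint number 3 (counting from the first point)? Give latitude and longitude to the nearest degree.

Write both endpoints as unit vectors p₁, p₂ with components (cos φ cos λ, cos φ sin λ, sin φ).
The central angle between the endpoints is δ = arccos(p₁·p₂) ≈ 2.798 rad (160.3°).
Interpolate at f = 3/8 with slerp weights a = sin((1−f)δ)/sin δ ≈ 2.921, b = sin(fδ)/sin δ ≈ 2.573.
p = a·p₁ + b·p₂ ≈ (-0.475, -0.827, -0.301); φ = arcsin(p_z) ≈ -17.53°, λ = atan2(p_y, p_x) ≈ -119.87°.

≈ 18°S, 120°W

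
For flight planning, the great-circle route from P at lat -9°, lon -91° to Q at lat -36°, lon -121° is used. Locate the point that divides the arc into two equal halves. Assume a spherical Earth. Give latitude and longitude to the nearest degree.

Write both endpoints as unit vectors p₁, p₂ with components (cos φ cos λ, cos φ sin λ, sin φ).
The central angle between the endpoints is δ = arccos(p₁·p₂) ≈ 0.670 rad (38.4°).
Interpolate at f = 1/2 with slerp weights a = sin((1−f)δ)/sin δ ≈ 0.529, b = sin(fδ)/sin δ ≈ 0.529.
p = a·p₁ + b·p₂ ≈ (-0.230, -0.890, -0.394); φ = arcsin(p_z) ≈ -23.20°, λ = atan2(p_y, p_x) ≈ -104.47°.

≈ lat -23°, lon -104°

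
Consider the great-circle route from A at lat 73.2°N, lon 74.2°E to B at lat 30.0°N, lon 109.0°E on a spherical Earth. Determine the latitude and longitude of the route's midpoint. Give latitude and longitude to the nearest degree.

≈ lat 53°N, lon 100°E

Write both endpoints as unit vectors p₁, p₂ with components (cos φ cos λ, cos φ sin λ, sin φ).
The central angle between the endpoints is δ = arccos(p₁·p₂) ≈ 0.817 rad (46.8°).
Interpolate at f = 1/2 with slerp weights a = sin((1−f)δ)/sin δ ≈ 0.545, b = sin(fδ)/sin δ ≈ 0.545.
p = a·p₁ + b·p₂ ≈ (-0.111, 0.598, 0.794); φ = arcsin(p_z) ≈ 52.56°, λ = atan2(p_y, p_x) ≈ 100.50°.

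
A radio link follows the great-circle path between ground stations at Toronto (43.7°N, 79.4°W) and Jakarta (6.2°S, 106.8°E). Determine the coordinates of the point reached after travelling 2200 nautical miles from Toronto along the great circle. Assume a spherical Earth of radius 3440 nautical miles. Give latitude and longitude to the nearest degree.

≈ (78°N, 110°W)

Convert each endpoint to a unit vector on the sphere (x = cos φ cos λ, y = cos φ sin λ, z = sin φ).
The central angle between the endpoints is δ = arccos(p₁·p₂) ≈ 2.480 rad (142.1°). The total great-circle distance is δ·R ≈ 2.480 × 3440 ≈ 8532 nmi, so the target fraction is f = 2200/8532 ≈ 0.258.
Interpolate at f ≈ 0.258 with slerp weights a = sin((1−f)δ)/sin δ ≈ 1.569, b = sin(fδ)/sin δ ≈ 0.972.
p = a·p₁ + b·p₂ ≈ (-0.071, -0.190, 0.979); φ = arcsin(p_z) ≈ 78.29°, λ = atan2(p_y, p_x) ≈ -110.33°.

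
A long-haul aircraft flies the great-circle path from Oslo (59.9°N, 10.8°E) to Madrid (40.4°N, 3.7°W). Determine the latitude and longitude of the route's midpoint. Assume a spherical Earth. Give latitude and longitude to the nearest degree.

Convert each endpoint to a unit vector on the sphere (x = cos φ cos λ, y = cos φ sin λ, z = sin φ).
The central angle between the endpoints is δ = arccos(p₁·p₂) ≈ 0.375 rad (21.5°).
Interpolate at f = 1/2 with slerp weights a = sin((1−f)δ)/sin δ ≈ 0.509, b = sin(fδ)/sin δ ≈ 0.509.
p = a·p₁ + b·p₂ ≈ (0.637, 0.023, 0.770); φ = arcsin(p_z) ≈ 50.37°, λ = atan2(p_y, p_x) ≈ 2.05°.

≈ 50°N, 2°E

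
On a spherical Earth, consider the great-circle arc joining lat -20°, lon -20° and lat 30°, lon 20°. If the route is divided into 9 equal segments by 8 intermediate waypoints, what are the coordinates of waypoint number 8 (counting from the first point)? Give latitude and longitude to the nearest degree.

≈ lat 25°, lon 15°

Write both endpoints as unit vectors p₁, p₂ with components (cos φ cos λ, cos φ sin λ, sin φ).
The central angle between the endpoints is δ = arccos(p₁·p₂) ≈ 1.101 rad (63.1°).
Interpolate at f = 8/9 with slerp weights a = sin((1−f)δ)/sin δ ≈ 0.137, b = sin(fδ)/sin δ ≈ 0.931.
p = a·p₁ + b·p₂ ≈ (0.878, 0.232, 0.418); φ = arcsin(p_z) ≈ 24.74°, λ = atan2(p_y, p_x) ≈ 14.78°.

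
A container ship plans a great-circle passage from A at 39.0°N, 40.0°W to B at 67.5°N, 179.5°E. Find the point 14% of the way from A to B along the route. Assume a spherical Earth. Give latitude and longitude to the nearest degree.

≈ 48°N, 44°W

Write both endpoints as unit vectors p₁, p₂ with components (cos φ cos λ, cos φ sin λ, sin φ).
The central angle between the endpoints is δ = arccos(p₁·p₂) ≈ 1.211 rad (69.4°).
Interpolate at f = 0.14 with slerp weights a = sin((1−f)δ)/sin δ ≈ 0.922, b = sin(fδ)/sin δ ≈ 0.180.
p = a·p₁ + b·p₂ ≈ (0.480, -0.460, 0.747); φ = arcsin(p_z) ≈ 48.32°, λ = atan2(p_y, p_x) ≈ -43.78°.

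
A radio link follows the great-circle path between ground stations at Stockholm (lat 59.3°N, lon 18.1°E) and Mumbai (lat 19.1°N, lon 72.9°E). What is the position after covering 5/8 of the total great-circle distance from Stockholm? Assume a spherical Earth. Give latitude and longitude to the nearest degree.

From cos δ = sin φ₁ sin φ₂ + cos φ₁ cos φ₂ cos Δλ, the central angle is δ ≈ 0.977 rad (56.0°).
Interpolate at f = 5/8 with slerp weights a = sin((1−f)δ)/sin δ ≈ 0.432, b = sin(fδ)/sin δ ≈ 0.692.
p = a·p₁ + b·p₂ ≈ (0.402, 0.693, 0.598); φ = arcsin(p_z) ≈ 36.73°, λ = atan2(p_y, p_x) ≈ 59.90°.

≈ lat 37°N, lon 60°E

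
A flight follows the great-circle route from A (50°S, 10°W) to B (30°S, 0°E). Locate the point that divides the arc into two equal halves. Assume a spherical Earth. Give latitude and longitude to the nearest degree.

≈ (40°S, 4°W)

Write both endpoints as unit vectors p₁, p₂ with components (cos φ cos λ, cos φ sin λ, sin φ).
The central angle between the endpoints is δ = arccos(p₁·p₂) ≈ 0.373 rad (21.4°).
Interpolate at f = 1/2 with slerp weights a = sin((1−f)δ)/sin δ ≈ 0.509, b = sin(fδ)/sin δ ≈ 0.509.
p = a·p₁ + b·p₂ ≈ (0.763, -0.057, -0.644); φ = arcsin(p_z) ≈ -40.11°, λ = atan2(p_y, p_x) ≈ -4.26°.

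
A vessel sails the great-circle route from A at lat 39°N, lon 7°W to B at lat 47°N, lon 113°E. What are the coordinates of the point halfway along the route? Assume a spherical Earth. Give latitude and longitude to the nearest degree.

≈ lat 62°N, lon 47°E

The haversine formula gives a central angle δ ≈ 1.374 rad (78.7°) between the endpoints.
Interpolate at f = 1/2 with slerp weights a = sin((1−f)δ)/sin δ ≈ 0.647, b = sin(fδ)/sin δ ≈ 0.647.
p = a·p₁ + b·p₂ ≈ (0.327, 0.345, 0.880); φ = arcsin(p_z) ≈ 61.65°, λ = atan2(p_y, p_x) ≈ 46.56°.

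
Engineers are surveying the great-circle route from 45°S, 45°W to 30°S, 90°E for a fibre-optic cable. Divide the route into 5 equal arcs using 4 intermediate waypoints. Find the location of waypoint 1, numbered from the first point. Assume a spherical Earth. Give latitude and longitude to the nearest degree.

From cos δ = sin φ₁ sin φ₂ + cos φ₁ cos φ₂ cos Δλ, the central angle is δ ≈ 1.650 rad (94.6°).
Interpolate at f = 1/5 with slerp weights a = sin((1−f)δ)/sin δ ≈ 0.972, b = sin(fδ)/sin δ ≈ 0.325.
p = a·p₁ + b·p₂ ≈ (0.486, -0.204, -0.850); φ = arcsin(p_z) ≈ -58.19°, λ = atan2(p_y, p_x) ≈ -22.81°.

≈ 58°S, 23°W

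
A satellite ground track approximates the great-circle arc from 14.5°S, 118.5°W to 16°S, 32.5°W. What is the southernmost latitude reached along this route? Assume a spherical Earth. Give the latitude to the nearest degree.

≈ 20°S

The great circle lies in the plane with unit normal n̂ = (p₁ × p₂)/|p₁ × p₂|.
Here n̂_z ≈ +0.937; the vertex latitude is φ_max = arccos|n̂_z| ≈ 20.5°.
Check via Clairaut: cos φ_max = |cos φ₁| · sin C = cos(14.5°)·sin(104.6°) ≈ 0.937, again giving ≈ 20.5°.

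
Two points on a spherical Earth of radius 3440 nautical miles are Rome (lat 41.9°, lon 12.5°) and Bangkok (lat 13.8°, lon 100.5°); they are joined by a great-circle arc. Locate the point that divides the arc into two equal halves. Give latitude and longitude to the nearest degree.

Write both endpoints as unit vectors p₁, p₂ with components (cos φ cos λ, cos φ sin λ, sin φ).
The central angle between the endpoints is δ = arccos(p₁·p₂) ≈ 1.385 rad (79.4°).
Interpolate at f = 1/2 with slerp weights a = sin((1−f)δ)/sin δ ≈ 0.650, b = sin(fδ)/sin δ ≈ 0.650.
p = a·p₁ + b·p₂ ≈ (0.357, 0.725, 0.589); φ = arcsin(p_z) ≈ 36.08°, λ = atan2(p_y, p_x) ≈ 63.78°.

≈ lat 36°, lon 64°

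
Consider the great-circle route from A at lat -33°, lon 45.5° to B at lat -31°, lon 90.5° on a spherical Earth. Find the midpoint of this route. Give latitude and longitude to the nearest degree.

≈ lat -34°, lon 68°

Write both endpoints as unit vectors p₁, p₂ with components (cos φ cos λ, cos φ sin λ, sin φ).
The central angle between the endpoints is δ = arccos(p₁·p₂) ≈ 0.662 rad (37.9°).
Interpolate at f = 1/2 with slerp weights a = sin((1−f)δ)/sin δ ≈ 0.529, b = sin(fδ)/sin δ ≈ 0.529.
p = a·p₁ + b·p₂ ≈ (0.307, 0.769, -0.560); φ = arcsin(p_z) ≈ -34.07°, λ = atan2(p_y, p_x) ≈ 68.26°.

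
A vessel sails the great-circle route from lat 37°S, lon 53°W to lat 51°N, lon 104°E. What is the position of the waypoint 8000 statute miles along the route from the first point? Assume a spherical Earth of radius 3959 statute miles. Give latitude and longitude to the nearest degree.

From cos δ = sin φ₁ sin φ₂ + cos φ₁ cos φ₂ cos Δλ, the central angle is δ ≈ 2.766 rad (158.5°). The total great-circle distance is δ·R ≈ 2.766 × 3959 ≈ 10951 mi, so the target fraction is f = 8000/10951 ≈ 0.731.
Interpolate at f ≈ 0.731 with slerp weights a = sin((1−f)δ)/sin δ ≈ 1.850, b = sin(fδ)/sin δ ≈ 2.456.
p = a·p₁ + b·p₂ ≈ (0.515, 0.320, 0.795); φ = arcsin(p_z) ≈ 52.68°, λ = atan2(p_y, p_x) ≈ 31.82°.

≈ lat 53°N, lon 32°E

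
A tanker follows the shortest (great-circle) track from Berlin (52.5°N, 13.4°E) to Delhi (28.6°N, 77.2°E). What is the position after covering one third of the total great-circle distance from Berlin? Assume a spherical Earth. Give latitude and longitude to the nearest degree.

Convert each endpoint to a unit vector on the sphere (x = cos φ cos λ, y = cos φ sin λ, z = sin φ).
The central angle between the endpoints is δ = arccos(p₁·p₂) ≈ 0.907 rad (52.0°).
Interpolate at f = 1/3 with slerp weights a = sin((1−f)δ)/sin δ ≈ 0.722, b = sin(fδ)/sin δ ≈ 0.378.
p = a·p₁ + b·p₂ ≈ (0.501, 0.426, 0.754); φ = arcsin(p_z) ≈ 48.91°, λ = atan2(p_y, p_x) ≈ 40.34°.

≈ 49°N, 40°E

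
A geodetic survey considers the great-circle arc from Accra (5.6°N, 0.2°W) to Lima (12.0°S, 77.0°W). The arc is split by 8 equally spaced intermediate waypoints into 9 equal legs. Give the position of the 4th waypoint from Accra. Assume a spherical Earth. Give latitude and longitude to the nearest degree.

Convert each endpoint to a unit vector on the sphere (x = cos φ cos λ, y = cos φ sin λ, z = sin φ).
The central angle between the endpoints is δ = arccos(p₁·p₂) ≈ 1.367 rad (78.3°).
Interpolate at f = 4/9 with slerp weights a = sin((1−f)δ)/sin δ ≈ 0.703, b = sin(fδ)/sin δ ≈ 0.583.
p = a·p₁ + b·p₂ ≈ (0.828, -0.558, -0.053); φ = arcsin(p_z) ≈ -3.02°, λ = atan2(p_y, p_x) ≈ -33.98°.

≈ 3°S, 34°W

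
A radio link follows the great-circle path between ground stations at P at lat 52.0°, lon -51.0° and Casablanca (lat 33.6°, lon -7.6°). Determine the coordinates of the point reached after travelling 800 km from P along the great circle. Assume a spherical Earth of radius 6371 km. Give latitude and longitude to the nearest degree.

≈ lat 50°, lon -40°

The haversine formula gives a central angle δ ≈ 0.629 rad (36.0°) between the endpoints. The total great-circle distance is δ·R ≈ 0.629 × 6371 ≈ 4007 km, so the target fraction is f = 800/4007 ≈ 0.200.
Interpolate at f ≈ 0.200 with slerp weights a = sin((1−f)δ)/sin δ ≈ 0.820, b = sin(fδ)/sin δ ≈ 0.213.
p = a·p₁ + b·p₂ ≈ (0.493, -0.416, 0.764); φ = arcsin(p_z) ≈ 49.81°, λ = atan2(p_y, p_x) ≈ -40.12°.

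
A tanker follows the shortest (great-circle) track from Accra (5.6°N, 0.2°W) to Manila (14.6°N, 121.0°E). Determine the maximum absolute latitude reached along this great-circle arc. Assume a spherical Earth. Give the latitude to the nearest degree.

The great circle lies in the plane with unit normal n̂ = (p₁ × p₂)/|p₁ × p₂|.
Here n̂_z ≈ +0.936; the vertex latitude is φ_max = arccos|n̂_z| ≈ 20.7°.
Check via Clairaut: cos φ_max = |cos φ₁| · sin C = cos(5.6°)·sin(70.1°) ≈ 0.936, again giving ≈ 20.7°.

≈ 21°N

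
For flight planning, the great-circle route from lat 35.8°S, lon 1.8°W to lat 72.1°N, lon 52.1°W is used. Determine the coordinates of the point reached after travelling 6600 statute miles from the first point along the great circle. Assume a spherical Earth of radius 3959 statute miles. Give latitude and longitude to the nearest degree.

Write both endpoints as unit vectors p₁, p₂ with components (cos φ cos λ, cos φ sin λ, sin φ).
The central angle between the endpoints is δ = arccos(p₁·p₂) ≈ 1.979 rad (113.4°). The total great-circle distance is δ·R ≈ 1.979 × 3959 ≈ 7837 mi, so the target fraction is f = 6600/7837 ≈ 0.842.
Interpolate at f ≈ 0.842 with slerp weights a = sin((1−f)δ)/sin δ ≈ 0.335, b = sin(fδ)/sin δ ≈ 1.085.
p = a·p₁ + b·p₂ ≈ (0.476, -0.272, 0.836); φ = arcsin(p_z) ≈ 56.75°, λ = atan2(p_y, p_x) ≈ -29.69°.

≈ lat 57°N, lon 30°W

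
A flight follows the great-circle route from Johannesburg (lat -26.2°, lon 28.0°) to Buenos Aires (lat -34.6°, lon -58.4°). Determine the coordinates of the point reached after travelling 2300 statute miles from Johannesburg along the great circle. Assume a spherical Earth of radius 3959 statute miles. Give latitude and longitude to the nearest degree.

Convert each endpoint to a unit vector on the sphere (x = cos φ cos λ, y = cos φ sin λ, z = sin φ).
The central angle between the endpoints is δ = arccos(p₁·p₂) ≈ 1.269 rad (72.7°). The total great-circle distance is δ·R ≈ 1.269 × 3959 ≈ 5025 mi, so the target fraction is f = 2300/5025 ≈ 0.458.
Interpolate at f ≈ 0.458 with slerp weights a = sin((1−f)δ)/sin δ ≈ 0.665, b = sin(fδ)/sin δ ≈ 0.575.
p = a·p₁ + b·p₂ ≈ (0.775, -0.123, -0.620); φ = arcsin(p_z) ≈ -38.32°, λ = atan2(p_y, p_x) ≈ -9.00°.

≈ lat -38°, lon -9°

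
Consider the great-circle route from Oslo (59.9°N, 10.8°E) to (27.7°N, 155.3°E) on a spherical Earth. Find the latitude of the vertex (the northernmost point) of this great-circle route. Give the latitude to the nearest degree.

The great circle lies in the plane with unit normal n̂ = (p₁ × p₂)/|p₁ × p₂|.
Here n̂_z ≈ +0.258; the vertex latitude is φ_max = arccos|n̂_z| ≈ 75.0°.

≈ 75°N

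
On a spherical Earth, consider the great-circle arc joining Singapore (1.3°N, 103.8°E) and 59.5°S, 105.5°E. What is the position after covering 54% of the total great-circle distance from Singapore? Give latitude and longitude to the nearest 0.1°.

≈ 31.5°S, 104.4°E

Convert each endpoint to a unit vector on the sphere (x = cos φ cos λ, y = cos φ sin λ, z = sin φ).
The central angle between the endpoints is δ = arccos(p₁·p₂) ≈ 1.061 rad (60.8°).
Interpolate at f = 0.54 with slerp weights a = sin((1−f)δ)/sin δ ≈ 0.537, b = sin(fδ)/sin δ ≈ 0.621.
p = a·p₁ + b·p₂ ≈ (-0.212, 0.825, -0.523); φ = arcsin(p_z) ≈ -31.53°, λ = atan2(p_y, p_x) ≈ 104.43°.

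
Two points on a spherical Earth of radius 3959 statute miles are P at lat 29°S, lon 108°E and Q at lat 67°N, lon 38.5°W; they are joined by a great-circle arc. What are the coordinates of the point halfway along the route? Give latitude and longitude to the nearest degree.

Convert each endpoint to a unit vector on the sphere (x = cos φ cos λ, y = cos φ sin λ, z = sin φ).
The central angle between the endpoints is δ = arccos(p₁·p₂) ≈ 2.391 rad (137.0°).
Interpolate at f = 1/2 with slerp weights a = sin((1−f)δ)/sin δ ≈ 1.364, b = sin(fδ)/sin δ ≈ 1.364.
p = a·p₁ + b·p₂ ≈ (0.048, 0.803, 0.594); φ = arcsin(p_z) ≈ 36.46°, λ = atan2(p_y, p_x) ≈ 86.55°.

≈ lat 36°N, lon 87°E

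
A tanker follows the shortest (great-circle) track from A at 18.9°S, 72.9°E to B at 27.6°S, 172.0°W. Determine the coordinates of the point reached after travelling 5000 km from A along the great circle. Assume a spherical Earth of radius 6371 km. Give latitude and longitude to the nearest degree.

The haversine formula gives a central angle δ ≈ 1.778 rad (101.9°) between the endpoints. The total great-circle distance is δ·R ≈ 1.778 × 6371 ≈ 11327 km, so the target fraction is f = 5000/11327 ≈ 0.441.
Interpolate at f ≈ 0.441 with slerp weights a = sin((1−f)δ)/sin δ ≈ 0.856, b = sin(fδ)/sin δ ≈ 0.722.
p = a·p₁ + b·p₂ ≈ (-0.396, 0.685, -0.612); φ = arcsin(p_z) ≈ -37.72°, λ = atan2(p_y, p_x) ≈ 120.01°.

≈ 38°S, 120°E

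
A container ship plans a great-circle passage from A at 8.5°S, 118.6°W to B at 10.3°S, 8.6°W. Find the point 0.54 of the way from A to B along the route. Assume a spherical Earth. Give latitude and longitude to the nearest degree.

≈ 16°S, 59°W

Write both endpoints as unit vectors p₁, p₂ with components (cos φ cos λ, cos φ sin λ, sin φ).
The central angle between the endpoints is δ = arccos(p₁·p₂) ≈ 1.882 rad (107.8°).
Interpolate at f = 0.54 with slerp weights a = sin((1−f)δ)/sin δ ≈ 0.800, b = sin(fδ)/sin δ ≈ 0.893.
p = a·p₁ + b·p₂ ≈ (0.490, -0.826, -0.278); φ = arcsin(p_z) ≈ -16.14°, λ = atan2(p_y, p_x) ≈ -59.32°.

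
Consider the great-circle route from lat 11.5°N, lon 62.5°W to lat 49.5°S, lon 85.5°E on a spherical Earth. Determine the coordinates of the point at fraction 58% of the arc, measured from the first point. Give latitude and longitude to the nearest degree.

≈ lat 53°S, lon 12°W

Convert each endpoint to a unit vector on the sphere (x = cos φ cos λ, y = cos φ sin λ, z = sin φ).
The central angle between the endpoints is δ = arccos(p₁·p₂) ≈ 2.334 rad (133.7°).
Interpolate at f = 0.58 with slerp weights a = sin((1−f)δ)/sin δ ≈ 1.150, b = sin(fδ)/sin δ ≈ 1.352.
p = a·p₁ + b·p₂ ≈ (0.589, -0.124, -0.798); φ = arcsin(p_z) ≈ -52.99°, λ = atan2(p_y, p_x) ≈ -11.91°.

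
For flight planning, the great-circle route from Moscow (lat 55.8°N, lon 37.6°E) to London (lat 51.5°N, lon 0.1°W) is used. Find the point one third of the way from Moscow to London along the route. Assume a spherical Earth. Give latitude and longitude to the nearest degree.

≈ lat 56°N, lon 24°E

Write both endpoints as unit vectors p₁, p₂ with components (cos φ cos λ, cos φ sin λ, sin φ).
The central angle between the endpoints is δ = arccos(p₁·p₂) ≈ 0.392 rad (22.5°).
Interpolate at f = 1/3 with slerp weights a = sin((1−f)δ)/sin δ ≈ 0.676, b = sin(fδ)/sin δ ≈ 0.341.
p = a·p₁ + b·p₂ ≈ (0.513, 0.232, 0.826); φ = arcsin(p_z) ≈ 55.72°, λ = atan2(p_y, p_x) ≈ 24.27°.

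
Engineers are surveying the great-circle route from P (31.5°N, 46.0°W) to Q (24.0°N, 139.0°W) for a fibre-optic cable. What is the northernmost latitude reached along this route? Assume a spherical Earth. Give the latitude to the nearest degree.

The great circle lies in the plane with unit normal n̂ = (p₁ × p₂)/|p₁ × p₂|.
Here n̂_z ≈ -0.790; the vertex latitude is φ_max = arccos|n̂_z| ≈ 37.9°.
Check via Clairaut: cos φ_max = |cos φ₁| · sin C = cos(31.5°)·sin(67.8°) ≈ 0.790, again giving ≈ 37.9°.

≈ 38°N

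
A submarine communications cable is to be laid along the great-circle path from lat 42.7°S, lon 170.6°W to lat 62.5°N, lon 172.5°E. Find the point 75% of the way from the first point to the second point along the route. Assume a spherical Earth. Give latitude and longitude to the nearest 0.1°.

≈ lat 36.3°N, lon 179.6°E

Write both endpoints as unit vectors p₁, p₂ with components (cos φ cos λ, cos φ sin λ, sin φ).
The central angle between the endpoints is δ = arccos(p₁·p₂) ≈ 1.851 rad (106.1°).
Interpolate at f = 0.75 with slerp weights a = sin((1−f)δ)/sin δ ≈ 0.465, b = sin(fδ)/sin δ ≈ 1.023.
p = a·p₁ + b·p₂ ≈ (-0.805, 0.006, 0.593); φ = arcsin(p_z) ≈ 36.35°, λ = atan2(p_y, p_x) ≈ 179.58°.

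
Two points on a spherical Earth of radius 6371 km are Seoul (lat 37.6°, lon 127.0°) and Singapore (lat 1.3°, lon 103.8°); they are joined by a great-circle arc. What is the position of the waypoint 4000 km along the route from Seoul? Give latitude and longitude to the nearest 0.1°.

Write both endpoints as unit vectors p₁, p₂ with components (cos φ cos λ, cos φ sin λ, sin φ).
The central angle between the endpoints is δ = arccos(p₁·p₂) ≈ 0.735 rad (42.1°). The total great-circle distance is δ·R ≈ 0.735 × 6371 ≈ 4682 km, so the target fraction is f = 4000/4682 ≈ 0.854.
Interpolate at f ≈ 0.854 with slerp weights a = sin((1−f)δ)/sin δ ≈ 0.159, b = sin(fδ)/sin δ ≈ 0.876.
p = a·p₁ + b·p₂ ≈ (-0.285, 0.951, 0.117); φ = arcsin(p_z) ≈ 6.73°, λ = atan2(p_y, p_x) ≈ 106.67°.

≈ lat 6.7°, lon 106.7°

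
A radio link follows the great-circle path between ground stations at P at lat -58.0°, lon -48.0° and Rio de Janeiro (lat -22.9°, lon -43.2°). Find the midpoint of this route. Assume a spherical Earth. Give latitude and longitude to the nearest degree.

From cos δ = sin φ₁ sin φ₂ + cos φ₁ cos φ₂ cos Δλ, the central angle is δ ≈ 0.616 rad (35.3°).
Interpolate at f = 1/2 with slerp weights a = sin((1−f)δ)/sin δ ≈ 0.525, b = sin(fδ)/sin δ ≈ 0.525.
p = a·p₁ + b·p₂ ≈ (0.538, -0.537, -0.649); φ = arcsin(p_z) ≈ -40.47°, λ = atan2(p_y, p_x) ≈ -44.95°.

≈ lat -40°, lon -45°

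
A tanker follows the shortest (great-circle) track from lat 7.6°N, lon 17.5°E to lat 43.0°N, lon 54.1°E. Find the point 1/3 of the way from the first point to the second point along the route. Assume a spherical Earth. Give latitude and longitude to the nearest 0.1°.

≈ lat 20.3°N, lon 27.4°E

From cos δ = sin φ₁ sin φ₂ + cos φ₁ cos φ₂ cos Δλ, the central angle is δ ≈ 0.834 rad (47.8°).
Interpolate at f = 1/3 with slerp weights a = sin((1−f)δ)/sin δ ≈ 0.713, b = sin(fδ)/sin δ ≈ 0.371.
p = a·p₁ + b·p₂ ≈ (0.833, 0.432, 0.347); φ = arcsin(p_z) ≈ 20.30°, λ = atan2(p_y, p_x) ≈ 27.42°.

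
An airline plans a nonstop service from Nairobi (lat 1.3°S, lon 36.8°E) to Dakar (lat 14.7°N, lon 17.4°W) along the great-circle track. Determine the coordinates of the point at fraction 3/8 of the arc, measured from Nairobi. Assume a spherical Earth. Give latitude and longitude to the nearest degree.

Convert each endpoint to a unit vector on the sphere (x = cos φ cos λ, y = cos φ sin λ, z = sin φ).
The central angle between the endpoints is δ = arccos(p₁·p₂) ≈ 0.977 rad (56.0°).
Interpolate at f = 3/8 with slerp weights a = sin((1−f)δ)/sin δ ≈ 0.692, b = sin(fδ)/sin δ ≈ 0.432.
p = a·p₁ + b·p₂ ≈ (0.953, 0.289, 0.094); φ = arcsin(p_z) ≈ 5.39°, λ = atan2(p_y, p_x) ≈ 16.89°.

≈ lat 5°N, lon 17°E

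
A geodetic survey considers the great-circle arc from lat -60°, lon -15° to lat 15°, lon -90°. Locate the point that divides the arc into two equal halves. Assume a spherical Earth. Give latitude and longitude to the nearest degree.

The haversine formula gives a central angle δ ≈ 1.670 rad (95.7°) between the endpoints.
Interpolate at f = 1/2 with slerp weights a = sin((1−f)δ)/sin δ ≈ 0.745, b = sin(fδ)/sin δ ≈ 0.745.
p = a·p₁ + b·p₂ ≈ (0.360, -0.816, -0.452); φ = arcsin(p_z) ≈ -26.90°, λ = atan2(p_y, p_x) ≈ -66.21°.

≈ lat -27°, lon -66°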